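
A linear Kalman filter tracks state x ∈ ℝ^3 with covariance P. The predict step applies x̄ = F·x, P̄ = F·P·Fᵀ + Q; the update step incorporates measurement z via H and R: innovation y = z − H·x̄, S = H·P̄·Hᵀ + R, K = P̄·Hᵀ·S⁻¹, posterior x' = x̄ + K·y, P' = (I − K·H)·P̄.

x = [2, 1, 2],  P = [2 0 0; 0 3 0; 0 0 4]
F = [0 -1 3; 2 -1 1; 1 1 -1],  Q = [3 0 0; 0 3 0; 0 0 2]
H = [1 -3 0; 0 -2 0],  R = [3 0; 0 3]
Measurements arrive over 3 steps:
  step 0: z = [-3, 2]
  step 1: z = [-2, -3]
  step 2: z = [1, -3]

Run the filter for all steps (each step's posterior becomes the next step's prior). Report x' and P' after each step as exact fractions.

step 0: x̄ = F·x = [5, 5, 1]
step 0: P̄ = F·P·Fᵀ + Q = [42 15 -15; 15 18 -3; -15 -3 11]
step 0: y = z − H·x̄ = [7, 12]
step 0: S = H·P̄·Hᵀ + R = [117 78; 78 75]
step 0: K = P̄·Hᵀ·S⁻¹ = [235/299 -28/23; -1/23 -10/23; -102/299 10/23]
step 0: x' = x̄ + K·y = [-1228/299, -12/23, 1145/299]
step 0: P' = (I − K·H)·P̄ = [2343/299 42/23 -891/299; 42/23 15/23 -15/23; -891/299 -15/23 1897/299]
step 1: x̄ = F·x = [3591/299, -1155/299, -2529/299]
step 1: P̄ = F·P·Fᵀ + Q = [19335/299 228/299 -9885/299; 228/299 7003/299 3641/299; -9885/299 3641/299 8297/299]
step 1: y = z − H·x̄ = [-7654/299, -3207/299]
step 1: S = H·P̄·Hᵀ + R = [81891/299 41562/299; 41562/299 28909/299]
step 1: K = P̄·Hᵀ·S⁻¹ = [88889/101925 -14378/11325; -2309/79275 -11696/26425; -111068/237825 11086/26425]
step 1: x' = x̄ + K·y = [336617/101925, 129223/79275, -238529/237825]
step 1: P' = (I − K·H)·P̄ = [282992/33975 7189/3775 -37247/11325; 7189/3775 17544/26425 -16629/26425; -37247/11325 -16629/26425 144439/26425]
step 2: x̄ = F·x = [-17512/3775, 2834044/713475, 4234913/713475]
step 2: P̄ = F·P·Fᵀ + Q = [213792/3775 -14961/3775 -118347/3775; -14961/3775 5454044/237825 3439813/237825; -118347/3775 3439813/237825 6683951/237825]
step 2: y = z − H·x̄ = [167005/9513, 3527663/713475]
step 2: S = H·P̄·Hᵀ + R = [306329/1057 461458/3171; 461458/3171 22529651/237825]
step 2: K = P̄·Hᵀ·S⁻¹ = [423159073/497602749 -202802912/165867583; -5768225/165867583 -71446454/165867583; -75859664/165867583 65884142/165867583]
step 2: x' = x̄ + K·y = [704072991/165867583, 204334889/165867583, -21470837/165867583]
step 2: P' = (I − K·H)·P̄ = [1335772177/165867583 304204368/165867583 -524057631/165867583; 304204368/165867583 107169681/165867583 -98826213/165867583; -524057631/165867583 -98826213/165867583 897638045/165867583]

step 0: x' = [-1228/299, -12/23, 1145/299], P' = [2343/299 42/23 -891/299; 42/23 15/23 -15/23; -891/299 -15/23 1897/299]
step 1: x' = [336617/101925, 129223/79275, -238529/237825], P' = [282992/33975 7189/3775 -37247/11325; 7189/3775 17544/26425 -16629/26425; -37247/11325 -16629/26425 144439/26425]
step 2: x' = [704072991/165867583, 204334889/165867583, -21470837/165867583], P' = [1335772177/165867583 304204368/165867583 -524057631/165867583; 304204368/165867583 107169681/165867583 -98826213/165867583; -524057631/165867583 -98826213/165867583 897638045/165867583]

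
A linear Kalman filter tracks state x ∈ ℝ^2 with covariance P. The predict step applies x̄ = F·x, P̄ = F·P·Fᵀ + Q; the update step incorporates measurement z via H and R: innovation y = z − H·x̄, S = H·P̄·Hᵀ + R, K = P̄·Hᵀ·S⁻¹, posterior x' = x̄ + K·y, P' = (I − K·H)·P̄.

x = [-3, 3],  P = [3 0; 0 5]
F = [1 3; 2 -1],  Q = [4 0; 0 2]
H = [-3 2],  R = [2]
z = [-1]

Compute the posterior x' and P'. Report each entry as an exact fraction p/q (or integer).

x' = [-361/109, -3611/654]
P' = [622/109 904/109; 904/109 8201/654]

x̄ = F·x = [6, -9]
P̄ = F·P·Fᵀ + Q = [52 -9; -9 19]
y = z − H·x̄ = [35]
S = H·P̄·Hᵀ + R = [654]
K = P̄·Hᵀ·S⁻¹ = [-29/109; 65/654]
x' = x̄ + K·y = [-361/109, -3611/654]
P' = (I − K·H)·P̄ = [622/109 904/109; 904/109 8201/654]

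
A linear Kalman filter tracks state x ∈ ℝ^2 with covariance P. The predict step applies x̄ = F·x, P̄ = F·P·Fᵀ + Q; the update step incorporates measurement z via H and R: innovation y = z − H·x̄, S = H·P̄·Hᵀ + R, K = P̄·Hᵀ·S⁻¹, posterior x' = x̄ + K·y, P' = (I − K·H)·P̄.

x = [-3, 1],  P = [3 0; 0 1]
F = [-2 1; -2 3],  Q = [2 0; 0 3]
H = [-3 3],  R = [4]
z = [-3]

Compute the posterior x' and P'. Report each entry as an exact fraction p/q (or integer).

x' = [7, 522/85]
P' = [15 15; 15 1311/85]

x̄ = F·x = [7, 9]
P̄ = F·P·Fᵀ + Q = [15 15; 15 24]
y = z − H·x̄ = [-9]
S = H·P̄·Hᵀ + R = [85]
K = P̄·Hᵀ·S⁻¹ = [0; 27/85]
x' = x̄ + K·y = [7, 522/85]
P' = (I − K·H)·P̄ = [15 15; 15 1311/85]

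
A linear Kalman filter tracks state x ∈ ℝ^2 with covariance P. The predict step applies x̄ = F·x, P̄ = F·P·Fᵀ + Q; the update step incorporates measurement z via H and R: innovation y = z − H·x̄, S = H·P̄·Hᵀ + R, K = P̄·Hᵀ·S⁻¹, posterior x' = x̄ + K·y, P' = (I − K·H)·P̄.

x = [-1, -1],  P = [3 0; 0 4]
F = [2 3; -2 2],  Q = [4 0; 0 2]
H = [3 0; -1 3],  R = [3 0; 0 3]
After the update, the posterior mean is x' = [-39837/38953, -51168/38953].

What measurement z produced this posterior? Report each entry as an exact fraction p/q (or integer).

z = [-3, -3]

x̄ = F·x = [-5, 0]
P̄ = F·P·Fᵀ + Q = [52 12; 12 30]
S = H·P̄·Hᵀ + R = [471 -48; -48 253]
K = P̄·Hᵀ·S⁻¹ = [12900/38953 -16/38953; 4284/38953 12822/38953]
x' − x̄ = [154928/38953, -51168/38953] = K·y
y = (KᵀK)⁻¹·Kᵀ·(x' − x̄) = [12, -8]
z = y + H·x̄ = [12, -8] + [-15, 5] = [-3, -3]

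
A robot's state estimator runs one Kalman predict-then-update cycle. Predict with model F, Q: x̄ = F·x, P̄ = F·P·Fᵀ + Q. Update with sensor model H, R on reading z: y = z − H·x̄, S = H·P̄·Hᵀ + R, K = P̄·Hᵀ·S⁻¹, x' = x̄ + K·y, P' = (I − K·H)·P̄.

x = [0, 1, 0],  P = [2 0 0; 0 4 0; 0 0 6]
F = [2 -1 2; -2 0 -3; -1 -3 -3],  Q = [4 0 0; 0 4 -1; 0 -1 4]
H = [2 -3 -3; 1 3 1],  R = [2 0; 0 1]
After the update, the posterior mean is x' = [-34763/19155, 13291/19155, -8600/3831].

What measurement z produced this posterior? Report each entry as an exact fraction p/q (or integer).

x̄ = F·x = [-1, 0, -3]
P̄ = F·P·Fᵀ + Q = [40 -44 -28; -44 66 57; -28 57 96]
S = H·P̄·Hᵀ + R = [3510 -1590; -1590 753]
K = P̄·Hᵀ·S⁻¹ = [5348/19155 1648/3831; -959/12770 466/3831; -173/2554 668/3831]
x' − x̄ = [-15608/19155, 13291/19155, 2893/3831] = K·y
y = (KᵀK)⁻¹·Kᵀ·(x' − x̄) = [-6, 2]
z = y + H·x̄ = [-6, 2] + [7, -4] = [1, -2]

z = [1, -2]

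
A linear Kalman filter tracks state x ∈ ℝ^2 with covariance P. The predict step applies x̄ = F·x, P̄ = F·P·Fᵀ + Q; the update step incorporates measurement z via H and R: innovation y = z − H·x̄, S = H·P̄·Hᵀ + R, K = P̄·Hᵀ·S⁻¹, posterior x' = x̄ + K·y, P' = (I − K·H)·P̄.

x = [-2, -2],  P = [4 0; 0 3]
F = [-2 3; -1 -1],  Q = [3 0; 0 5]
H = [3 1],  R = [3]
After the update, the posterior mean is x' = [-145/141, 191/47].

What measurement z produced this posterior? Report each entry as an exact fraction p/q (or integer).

z = [1]

x̄ = F·x = [-2, 4]
P̄ = F·P·Fᵀ + Q = [46 -1; -1 12]
S = H·P̄·Hᵀ + R = [423]
K = P̄·Hᵀ·S⁻¹ = [137/423; 1/47]
x' − x̄ = [137/141, 3/47] = K·y
y = (KᵀK)⁻¹·Kᵀ·(x' − x̄) = [3]
z = y + H·x̄ = [3] + [-2] = [1]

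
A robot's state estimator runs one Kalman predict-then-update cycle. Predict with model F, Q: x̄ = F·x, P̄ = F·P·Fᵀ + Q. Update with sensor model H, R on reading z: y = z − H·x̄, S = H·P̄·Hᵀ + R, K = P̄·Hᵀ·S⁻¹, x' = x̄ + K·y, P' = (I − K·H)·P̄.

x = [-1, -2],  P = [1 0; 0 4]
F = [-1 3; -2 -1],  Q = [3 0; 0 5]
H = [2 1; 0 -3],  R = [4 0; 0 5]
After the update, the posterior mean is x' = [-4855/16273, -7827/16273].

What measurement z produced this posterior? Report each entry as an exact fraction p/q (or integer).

z = [-1, 2]

x̄ = F·x = [-5, 4]
P̄ = F·P·Fᵀ + Q = [40 -10; -10 13]
S = H·P̄·Hᵀ + R = [137 21; 21 122]
K = P̄·Hᵀ·S⁻¹ = [7910/16273 2640/16273; -35/16273 -5196/16273]
x' − x̄ = [76510/16273, -72919/16273] = K·y
y = (KᵀK)⁻¹·Kᵀ·(x' − x̄) = [5, 14]
z = y + H·x̄ = [5, 14] + [-6, -12] = [-1, 2]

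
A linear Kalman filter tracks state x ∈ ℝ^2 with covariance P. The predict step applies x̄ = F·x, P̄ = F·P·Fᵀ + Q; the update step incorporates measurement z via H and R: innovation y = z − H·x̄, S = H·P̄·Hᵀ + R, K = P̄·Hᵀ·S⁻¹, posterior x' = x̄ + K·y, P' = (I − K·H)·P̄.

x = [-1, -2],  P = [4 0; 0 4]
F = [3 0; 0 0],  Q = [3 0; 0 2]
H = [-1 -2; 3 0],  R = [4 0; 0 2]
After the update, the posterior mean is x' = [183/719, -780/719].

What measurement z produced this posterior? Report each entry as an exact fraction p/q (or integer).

x̄ = F·x = [-3, 0]
P̄ = F·P·Fᵀ + Q = [39 0; 0 2]
S = H·P̄·Hᵀ + R = [51 -117; -117 353]
K = P̄·Hᵀ·S⁻¹ = [-13/719 234/719; -706/2157 -78/719]
x' − x̄ = [2340/719, -780/719] = K·y
y = (KᵀK)⁻¹·Kᵀ·(x' − x̄) = [0, 10]
z = y + H·x̄ = [0, 10] + [3, -9] = [3, 1]

z = [3, 1]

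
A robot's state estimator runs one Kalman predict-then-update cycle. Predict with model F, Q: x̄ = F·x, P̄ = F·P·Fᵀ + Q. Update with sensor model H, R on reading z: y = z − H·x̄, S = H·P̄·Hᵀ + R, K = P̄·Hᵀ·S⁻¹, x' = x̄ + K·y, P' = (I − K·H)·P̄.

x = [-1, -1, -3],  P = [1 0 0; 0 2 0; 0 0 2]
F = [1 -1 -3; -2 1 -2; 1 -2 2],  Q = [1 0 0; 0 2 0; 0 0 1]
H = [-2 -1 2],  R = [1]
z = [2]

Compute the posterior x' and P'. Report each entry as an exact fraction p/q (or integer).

x' = [149/107, 9/107, 763/321]
P' = [902/107 -464/107 659/107; -464/107 512/107 -218/107; 659/107 -218/107 1682/321]

x̄ = F·x = [9, 7, -5]
P̄ = F·P·Fᵀ + Q = [22 8 -7; 8 16 -14; -7 -14 18]
y = z − H·x̄ = [37]
S = H·P̄·Hᵀ + R = [321]
K = P̄·Hᵀ·S⁻¹ = [-22/107; -20/107; 64/321]
x' = x̄ + K·y = [149/107, 9/107, 763/321]
P' = (I − K·H)·P̄ = [902/107 -464/107 659/107; -464/107 512/107 -218/107; 659/107 -218/107 1682/321]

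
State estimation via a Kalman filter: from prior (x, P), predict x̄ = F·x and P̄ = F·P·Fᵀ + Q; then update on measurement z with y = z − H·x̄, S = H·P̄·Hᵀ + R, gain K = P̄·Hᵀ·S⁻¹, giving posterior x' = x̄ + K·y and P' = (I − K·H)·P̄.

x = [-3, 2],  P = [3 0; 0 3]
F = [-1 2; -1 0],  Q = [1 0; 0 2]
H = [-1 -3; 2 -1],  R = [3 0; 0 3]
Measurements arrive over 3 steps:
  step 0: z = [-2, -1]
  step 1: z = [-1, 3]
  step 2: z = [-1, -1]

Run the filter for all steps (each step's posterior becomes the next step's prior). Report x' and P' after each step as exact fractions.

step 0: x̄ = F·x = [7, 3]
step 0: P̄ = F·P·Fᵀ + Q = [16 3; 3 5]
step 0: y = z − H·x̄ = [14, -12]
step 0: S = H·P̄·Hᵀ + R = [82 -32; -32 60]
step 0: K = P̄·Hᵀ·S⁻¹ = [-143/974 789/1948; -131/487 -247/1948]
step 0: x' = x̄ + K·y = [41/487, 368/487]
step 0: P' = (I − K·H)·P̄ = [1137/1948 -93/1948; -93/1948 555/1948]
step 1: x̄ = F·x = [695/487, -41/487]
step 1: P̄ = F·P·Fᵀ + Q = [5677/1948 1323/1948; 1323/1948 5033/1948]
step 1: y = z − H·x̄ = [85/487, 30/487]
step 1: S = H·P̄·Hᵀ + R = [16189/487 -1435/974; -1435/974 28293/1948]
step 1: K = P̄·Hᵀ·S⁻¹ = [-125321/936296 159621/468148; -30254/117037 -12943/117037]
step 1: x' = x̄ + K·y = [1333985/936296, -15931/117037]
step 1: P' = (I − K·H)·P̄ = [464163/936296 -3675/117037; -3675/117037 31479/117037]
step 2: x̄ = F·x = [-1588881/936296, -1333985/936296]
step 2: P̄ = F·P·Fᵀ + Q = [2525387/936296 522963/936296; 522963/936296 2336755/936296]
step 2: y = z − H·x̄ = [-1631783/234074, 907481/936296]
step 2: S = H·P̄·Hᵀ + R = [3687856/117037 -163831/234074; -163831/234074 13155339/936296]
step 2: K = P̄·Hᵀ·S⁻¹ = [-54357175/414068326 69903237/207034163; -53374189/207034163 -22973417/207034163]
step 2: x' = x̄ + K·y = [-188227997/414068326, 54845871/207034163]
step 2: P' = (I − K·H)·P̄ = [203047113/414068326 -6662598/207034163; -6662598/207034163 55595055/207034163]

step 0: x' = [41/487, 368/487], P' = [1137/1948 -93/1948; -93/1948 555/1948]
step 1: x' = [1333985/936296, -15931/117037], P' = [464163/936296 -3675/117037; -3675/117037 31479/117037]
step 2: x' = [-188227997/414068326, 54845871/207034163], P' = [203047113/414068326 -6662598/207034163; -6662598/207034163 55595055/207034163]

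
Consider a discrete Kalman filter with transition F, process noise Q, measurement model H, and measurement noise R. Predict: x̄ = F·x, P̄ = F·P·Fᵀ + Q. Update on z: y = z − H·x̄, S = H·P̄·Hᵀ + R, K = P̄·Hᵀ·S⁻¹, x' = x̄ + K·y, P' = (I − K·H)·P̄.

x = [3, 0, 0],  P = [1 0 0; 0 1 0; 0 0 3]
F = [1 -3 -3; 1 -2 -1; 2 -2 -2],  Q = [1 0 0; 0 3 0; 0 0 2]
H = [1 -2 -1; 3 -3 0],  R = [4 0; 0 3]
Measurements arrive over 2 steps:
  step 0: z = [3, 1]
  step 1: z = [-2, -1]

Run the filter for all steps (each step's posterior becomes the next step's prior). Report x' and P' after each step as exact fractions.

step 0: x̄ = F·x = [3, 3, 6]
step 0: P̄ = F·P·Fᵀ + Q = [38 16 26; 16 11 12; 26 12 22]
step 0: y = z − H·x̄ = [12, 1]
step 0: S = H·P̄·Hᵀ + R = [40 -6; -6 156]
step 0: K = P̄·Hᵀ·S⁻¹ = [-227/517 210/517; -453/1034 41/517; -239/517 130/517]
step 0: x' = x̄ + K·y = [-963/517, -1126/517, 364/517]
step 0: P' = (I − K·H)·P̄ = [1246/517 1036/517 82/517; 1036/517 995/517 -48/517; 82/517 -48/517 1134/517]
step 1: x̄ = F·x = [1323/517, 925/517, -402/517]
step 1: P̄ = F·P·Fᵀ + Q = [13352/517 4678/517 5746/517; 4678/517 3411/517 1908/517; 5746/517 1908/517 5206/517]
step 1: y = z − H·x̄ = [-909/517, -1711/517]
step 1: S = H·P̄·Hᵀ + R = [11698/517 6906/517; 6906/517 68214/517]
step 1: K = P̄·Hᵀ·S⁻¹ = [-1048/2629 1109/2629; -97567/241868 23355/241868; -48837/120934 25357/120934]
step 1: x' = x̄ + K·y = [4900/2629, 263497/120934, -46043/60467]
step 1: P' = (I − K·H)·P̄ = [8530/2629 7421/2629 -2120/2629; 7421/2629 659377/241868 -122877/120934; -2120/2629 -122877/120934 171791/60467]

step 0: x' = [-963/517, -1126/517, 364/517], P' = [1246/517 1036/517 82/517; 1036/517 995/517 -48/517; 82/517 -48/517 1134/517]
step 1: x' = [4900/2629, 263497/120934, -46043/60467], P' = [8530/2629 7421/2629 -2120/2629; 7421/2629 659377/241868 -122877/120934; -2120/2629 -122877/120934 171791/60467]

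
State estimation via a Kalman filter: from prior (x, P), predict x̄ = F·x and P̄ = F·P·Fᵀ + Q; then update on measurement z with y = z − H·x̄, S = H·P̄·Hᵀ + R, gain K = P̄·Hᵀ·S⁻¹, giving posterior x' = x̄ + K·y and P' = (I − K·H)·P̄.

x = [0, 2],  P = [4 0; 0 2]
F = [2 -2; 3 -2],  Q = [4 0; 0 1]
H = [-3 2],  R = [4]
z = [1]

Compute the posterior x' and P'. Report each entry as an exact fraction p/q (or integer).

x' = [-37/13, -95/26]
P' = [264/13 386/13; 386/13 576/13]

x̄ = F·x = [-4, -4]
P̄ = F·P·Fᵀ + Q = [28 32; 32 45]
y = z − H·x̄ = [-3]
S = H·P̄·Hᵀ + R = [52]
K = P̄·Hᵀ·S⁻¹ = [-5/13; -3/26]
x' = x̄ + K·y = [-37/13, -95/26]
P' = (I − K·H)·P̄ = [264/13 386/13; 386/13 576/13]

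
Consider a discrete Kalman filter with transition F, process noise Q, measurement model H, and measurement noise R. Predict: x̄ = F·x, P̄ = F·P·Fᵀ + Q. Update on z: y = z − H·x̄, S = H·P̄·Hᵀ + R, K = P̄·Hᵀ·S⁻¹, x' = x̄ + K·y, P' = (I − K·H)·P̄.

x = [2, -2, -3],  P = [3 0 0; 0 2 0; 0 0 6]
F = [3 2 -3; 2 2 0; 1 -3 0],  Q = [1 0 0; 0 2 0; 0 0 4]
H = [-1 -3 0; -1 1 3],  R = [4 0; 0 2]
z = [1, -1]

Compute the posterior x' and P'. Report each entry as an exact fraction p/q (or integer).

x̄ = F·x = [11, 0, 8]
P̄ = F·P·Fᵀ + Q = [90 26 -3; 26 22 -6; -3 -6 25]
y = z − H·x̄ = [12, -14]
S = H·P̄·Hᵀ + R = [448 139; 139 269]
K = P̄·Hᵀ·S⁻¹ = [-35045/101191 -9352/101191; -21690/101191 2932/101191; -4359/101191 29337/101191]
x' = x̄ + K·y = [823489/101191, -301328/101191, 346502/101191]
P' = (I − K·H)·P̄ = [2536934/101191 -798918/101191 1105716/101191; -798918/101191 295226/101191 -362760/101191; 1105716/101191 -362760/101191 509050/101191]

x' = [823489/101191, -301328/101191, 346502/101191]
P' = [2536934/101191 -798918/101191 1105716/101191; -798918/101191 295226/101191 -362760/101191; 1105716/101191 -362760/101191 509050/101191]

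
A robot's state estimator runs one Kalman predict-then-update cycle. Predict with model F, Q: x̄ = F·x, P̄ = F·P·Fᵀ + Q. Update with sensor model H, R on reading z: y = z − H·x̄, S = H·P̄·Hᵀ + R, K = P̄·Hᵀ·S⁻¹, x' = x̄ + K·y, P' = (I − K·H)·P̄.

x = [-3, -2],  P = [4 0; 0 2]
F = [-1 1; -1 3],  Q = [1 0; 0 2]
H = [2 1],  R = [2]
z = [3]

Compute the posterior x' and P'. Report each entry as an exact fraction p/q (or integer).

x̄ = F·x = [1, -3]
P̄ = F·P·Fᵀ + Q = [7 10; 10 24]
y = z − H·x̄ = [4]
S = H·P̄·Hᵀ + R = [94]
K = P̄·Hᵀ·S⁻¹ = [12/47; 22/47]
x' = x̄ + K·y = [95/47, -53/47]
P' = (I − K·H)·P̄ = [41/47 -58/47; -58/47 160/47]

x' = [95/47, -53/47]
P' = [41/47 -58/47; -58/47 160/47]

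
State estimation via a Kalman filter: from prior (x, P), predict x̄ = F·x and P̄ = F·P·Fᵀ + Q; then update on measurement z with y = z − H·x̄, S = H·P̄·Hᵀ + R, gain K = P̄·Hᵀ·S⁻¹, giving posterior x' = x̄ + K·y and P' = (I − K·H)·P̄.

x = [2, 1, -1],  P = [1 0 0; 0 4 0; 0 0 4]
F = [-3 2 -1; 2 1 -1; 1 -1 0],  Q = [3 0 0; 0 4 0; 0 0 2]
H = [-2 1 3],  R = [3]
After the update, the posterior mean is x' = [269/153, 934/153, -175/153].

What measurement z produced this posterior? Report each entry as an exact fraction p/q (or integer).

x̄ = F·x = [-3, 6, 1]
P̄ = F·P·Fᵀ + Q = [32 6 -11; 6 16 -2; -11 -2 7]
S = H·P̄·Hᵀ + R = [306]
K = P̄·Hᵀ·S⁻¹ = [-91/306; -1/153; 41/306]
x' − x̄ = [728/153, 16/153, -328/153] = K·y
y = (KᵀK)⁻¹·Kᵀ·(x' − x̄) = [-16]
z = y + H·x̄ = [-16] + [15] = [-1]

z = [-1]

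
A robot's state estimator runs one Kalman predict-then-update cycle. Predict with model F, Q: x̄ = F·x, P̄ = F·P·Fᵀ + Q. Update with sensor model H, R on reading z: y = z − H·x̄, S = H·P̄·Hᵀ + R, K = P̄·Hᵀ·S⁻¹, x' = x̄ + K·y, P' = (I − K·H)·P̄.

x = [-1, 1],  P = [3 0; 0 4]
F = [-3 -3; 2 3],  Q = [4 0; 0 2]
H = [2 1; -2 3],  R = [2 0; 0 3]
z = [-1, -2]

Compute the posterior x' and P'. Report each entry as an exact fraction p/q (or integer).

x' = [-248/7705, -1001/1541]
P' = [2379/7705 114/1541; 114/1541 449/1541]

x̄ = F·x = [0, 1]
P̄ = F·P·Fᵀ + Q = [67 -54; -54 50]
y = z − H·x̄ = [-2, -5]
S = H·P̄·Hᵀ + R = [104 -334; -334 1369]
K = P̄·Hᵀ·S⁻¹ = [2664/7705 -1016/7705; 677/3082 373/1541]
x' = x̄ + K·y = [-248/7705, -1001/1541]
P' = (I − K·H)·P̄ = [2379/7705 114/1541; 114/1541 449/1541]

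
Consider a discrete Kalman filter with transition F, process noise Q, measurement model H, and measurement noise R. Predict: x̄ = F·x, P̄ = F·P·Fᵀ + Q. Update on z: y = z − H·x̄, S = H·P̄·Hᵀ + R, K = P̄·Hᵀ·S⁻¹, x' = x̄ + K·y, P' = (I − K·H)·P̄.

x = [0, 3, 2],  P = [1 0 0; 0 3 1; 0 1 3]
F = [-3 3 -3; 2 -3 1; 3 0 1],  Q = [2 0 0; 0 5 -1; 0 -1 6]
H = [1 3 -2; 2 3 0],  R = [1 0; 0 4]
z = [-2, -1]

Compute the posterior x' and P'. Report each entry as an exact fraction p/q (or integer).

x' = [9225/3886, -3822/1943, -2851/3886]
P' = [323987/7772 -106055/3886 -155031/7772; -106055/3886 35463/1943 52931/3886; -155031/7772 52931/3886 82467/7772]

x̄ = F·x = [3, -7, 2]
P̄ = F·P·Fᵀ + Q = [47 -30 -15; -30 33 5; -15 5 18]
y = z − H·x̄ = [20, 14]
S = H·P̄·Hᵀ + R = [237 151; 151 129]
K = P̄·Hᵀ·S⁻¹ = [-2281/7772 2911/7772; 861/3886 167/3886; -2379/7772 1881/7772]
x' = x̄ + K·y = [9225/3886, -3822/1943, -2851/3886]
P' = (I − K·H)·P̄ = [323987/7772 -106055/3886 -155031/7772; -106055/3886 35463/1943 52931/3886; -155031/7772 52931/3886 82467/7772]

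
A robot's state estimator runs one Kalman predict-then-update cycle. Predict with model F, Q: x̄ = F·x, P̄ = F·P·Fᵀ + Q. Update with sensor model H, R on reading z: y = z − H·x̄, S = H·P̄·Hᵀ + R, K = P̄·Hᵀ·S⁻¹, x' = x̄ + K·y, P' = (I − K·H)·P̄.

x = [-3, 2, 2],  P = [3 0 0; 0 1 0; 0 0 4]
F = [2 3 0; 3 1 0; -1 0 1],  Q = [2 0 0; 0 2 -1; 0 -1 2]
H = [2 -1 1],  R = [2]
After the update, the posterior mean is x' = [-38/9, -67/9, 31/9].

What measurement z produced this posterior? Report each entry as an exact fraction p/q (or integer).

z = [2]

x̄ = F·x = [0, -7, 5]
P̄ = F·P·Fᵀ + Q = [23 21 -6; 21 30 -10; -6 -10 9]
S = H·P̄·Hᵀ + R = [45]
K = P̄·Hᵀ·S⁻¹ = [19/45; 2/45; 7/45]
x' − x̄ = [-38/9, -4/9, -14/9] = K·y
y = (KᵀK)⁻¹·Kᵀ·(x' − x̄) = [-10]
z = y + H·x̄ = [-10] + [12] = [2]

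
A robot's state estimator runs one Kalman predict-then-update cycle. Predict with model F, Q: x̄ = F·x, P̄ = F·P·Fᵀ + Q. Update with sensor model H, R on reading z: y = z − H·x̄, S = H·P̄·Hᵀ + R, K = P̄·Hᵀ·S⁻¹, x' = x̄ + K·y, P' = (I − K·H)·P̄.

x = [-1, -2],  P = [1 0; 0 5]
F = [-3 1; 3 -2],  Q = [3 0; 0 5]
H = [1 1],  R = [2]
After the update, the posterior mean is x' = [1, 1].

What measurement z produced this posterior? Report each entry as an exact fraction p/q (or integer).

x̄ = F·x = [1, 1]
P̄ = F·P·Fᵀ + Q = [17 -19; -19 34]
S = H·P̄·Hᵀ + R = [15]
K = P̄·Hᵀ·S⁻¹ = [-2/15; 1]
x' − x̄ = [0, 0] = K·y
y = (KᵀK)⁻¹·Kᵀ·(x' − x̄) = [0]
z = y + H·x̄ = [0] + [2] = [2]

z = [2]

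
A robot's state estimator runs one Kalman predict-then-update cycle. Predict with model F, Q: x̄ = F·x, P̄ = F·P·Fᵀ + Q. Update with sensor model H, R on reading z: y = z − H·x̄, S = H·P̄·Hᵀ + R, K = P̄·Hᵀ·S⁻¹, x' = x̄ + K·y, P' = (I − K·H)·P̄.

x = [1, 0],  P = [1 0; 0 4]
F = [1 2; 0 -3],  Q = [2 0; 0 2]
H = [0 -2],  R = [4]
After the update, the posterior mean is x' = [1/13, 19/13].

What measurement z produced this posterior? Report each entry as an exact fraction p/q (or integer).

x̄ = F·x = [1, 0]
P̄ = F·P·Fᵀ + Q = [19 -24; -24 38]
S = H·P̄·Hᵀ + R = [156]
K = P̄·Hᵀ·S⁻¹ = [4/13; -19/39]
x' − x̄ = [-12/13, 19/13] = K·y
y = (KᵀK)⁻¹·Kᵀ·(x' − x̄) = [-3]
z = y + H·x̄ = [-3] + [0] = [-3]

z = [-3]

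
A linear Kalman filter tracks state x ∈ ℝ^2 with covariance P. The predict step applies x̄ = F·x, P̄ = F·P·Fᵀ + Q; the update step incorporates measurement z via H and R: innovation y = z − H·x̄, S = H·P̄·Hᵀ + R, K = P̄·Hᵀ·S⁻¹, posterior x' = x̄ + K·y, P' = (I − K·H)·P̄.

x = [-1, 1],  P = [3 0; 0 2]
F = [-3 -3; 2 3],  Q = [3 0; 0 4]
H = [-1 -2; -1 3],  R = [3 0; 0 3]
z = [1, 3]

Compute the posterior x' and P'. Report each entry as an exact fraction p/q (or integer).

x̄ = F·x = [0, 1]
P̄ = F·P·Fᵀ + Q = [48 -36; -36 34]
y = z − H·x̄ = [3, 0]
S = H·P̄·Hᵀ + R = [43 -120; -120 573]
K = P̄·Hᵀ·S⁻¹ = [-1656/3413 -1276/3413; -592/3413 698/3413]
x' = x̄ + K·y = [-4968/3413, 1637/3413]
P' = (I − K·H)·P̄ = [4512/3413 228/3413; 228/3413 774/3413]

x' = [-4968/3413, 1637/3413]
P' = [4512/3413 228/3413; 228/3413 774/3413]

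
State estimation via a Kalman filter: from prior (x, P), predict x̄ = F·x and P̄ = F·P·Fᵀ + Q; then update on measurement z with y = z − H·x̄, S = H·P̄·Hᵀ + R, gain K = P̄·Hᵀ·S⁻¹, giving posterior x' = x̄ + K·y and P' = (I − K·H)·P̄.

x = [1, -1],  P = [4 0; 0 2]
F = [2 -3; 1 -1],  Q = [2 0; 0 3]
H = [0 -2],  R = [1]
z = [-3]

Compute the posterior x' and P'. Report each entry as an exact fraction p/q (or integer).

x' = [157/37, 56/37]
P' = [548/37 14/37; 14/37 9/37]

x̄ = F·x = [5, 2]
P̄ = F·P·Fᵀ + Q = [36 14; 14 9]
y = z − H·x̄ = [1]
S = H·P̄·Hᵀ + R = [37]
K = P̄·Hᵀ·S⁻¹ = [-28/37; -18/37]
x' = x̄ + K·y = [157/37, 56/37]
P' = (I − K·H)·P̄ = [548/37 14/37; 14/37 9/37]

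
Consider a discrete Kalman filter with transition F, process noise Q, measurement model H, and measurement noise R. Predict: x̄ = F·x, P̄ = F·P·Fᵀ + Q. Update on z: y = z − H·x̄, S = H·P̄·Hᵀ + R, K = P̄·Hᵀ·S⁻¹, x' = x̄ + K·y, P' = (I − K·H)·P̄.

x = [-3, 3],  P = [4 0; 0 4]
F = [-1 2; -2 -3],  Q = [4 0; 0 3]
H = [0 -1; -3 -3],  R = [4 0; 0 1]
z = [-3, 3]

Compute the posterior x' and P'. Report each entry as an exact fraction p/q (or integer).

x' = [-24657/11327, 13977/11327]
P' = [39464/11327 -38368/11327; -38368/11327 38524/11327]

x̄ = F·x = [9, -3]
P̄ = F·P·Fᵀ + Q = [24 -16; -16 55]
y = z − H·x̄ = [-6, 21]
S = H·P̄·Hᵀ + R = [59 117; 117 424]
K = P̄·Hᵀ·S⁻¹ = [9592/11327 -3288/11327; -9631/11327 -468/11327]
x' = x̄ + K·y = [-24657/11327, 13977/11327]
P' = (I − K·H)·P̄ = [39464/11327 -38368/11327; -38368/11327 38524/11327]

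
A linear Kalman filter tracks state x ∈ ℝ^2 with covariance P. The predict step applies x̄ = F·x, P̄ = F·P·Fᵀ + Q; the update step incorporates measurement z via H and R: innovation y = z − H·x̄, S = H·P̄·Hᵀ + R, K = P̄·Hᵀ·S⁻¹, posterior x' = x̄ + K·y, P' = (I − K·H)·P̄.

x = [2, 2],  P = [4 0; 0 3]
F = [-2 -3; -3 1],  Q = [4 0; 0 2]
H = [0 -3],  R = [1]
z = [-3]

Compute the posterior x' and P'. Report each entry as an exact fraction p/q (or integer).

x' = [-605/74, 73/74]
P' = [3073/74 3/74; 3/74 41/370]

x̄ = F·x = [-10, -4]
P̄ = F·P·Fᵀ + Q = [47 15; 15 41]
y = z − H·x̄ = [-15]
S = H·P̄·Hᵀ + R = [370]
K = P̄·Hᵀ·S⁻¹ = [-9/74; -123/370]
x' = x̄ + K·y = [-605/74, 73/74]
P' = (I − K·H)·P̄ = [3073/74 3/74; 3/74 41/370]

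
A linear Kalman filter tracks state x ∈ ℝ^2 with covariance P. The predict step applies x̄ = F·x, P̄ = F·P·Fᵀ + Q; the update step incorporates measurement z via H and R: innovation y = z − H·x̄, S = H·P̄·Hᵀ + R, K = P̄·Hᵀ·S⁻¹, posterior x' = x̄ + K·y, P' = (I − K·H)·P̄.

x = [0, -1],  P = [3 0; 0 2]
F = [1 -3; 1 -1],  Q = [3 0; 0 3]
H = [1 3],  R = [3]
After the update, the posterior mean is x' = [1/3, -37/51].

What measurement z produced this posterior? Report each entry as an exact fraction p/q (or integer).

x̄ = F·x = [3, 1]
P̄ = F·P·Fᵀ + Q = [24 9; 9 8]
S = H·P̄·Hᵀ + R = [153]
K = P̄·Hᵀ·S⁻¹ = [1/3; 11/51]
x' − x̄ = [-8/3, -88/51] = K·y
y = (KᵀK)⁻¹·Kᵀ·(x' − x̄) = [-8]
z = y + H·x̄ = [-8] + [6] = [-2]

z = [-2]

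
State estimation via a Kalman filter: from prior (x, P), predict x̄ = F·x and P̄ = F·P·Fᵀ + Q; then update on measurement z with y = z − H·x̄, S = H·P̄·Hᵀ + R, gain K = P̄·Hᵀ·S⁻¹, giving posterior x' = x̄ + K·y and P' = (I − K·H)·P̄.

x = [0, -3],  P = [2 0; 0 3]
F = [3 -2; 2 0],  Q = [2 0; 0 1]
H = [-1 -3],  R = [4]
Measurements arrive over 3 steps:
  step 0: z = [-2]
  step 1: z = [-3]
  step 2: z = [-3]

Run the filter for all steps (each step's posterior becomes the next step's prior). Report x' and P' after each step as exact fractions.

step 0: x' = [862/189, -52/63], P' = [1424/189 -128/63; -128/63 20/21]
step 1: x' = [33104/44241, 36541/44241], P' = [47362/14747 -25690/44241; -25690/44241 20890/44241]
step 2: x' = [-1816454/13180981, 13909307/13180981], P' = [40611400/13180981 -7370568/13180981; -7370568/13180981 18542692/39542943]

step 0: x̄ = F·x = [6, 0]
step 0: P̄ = F·P·Fᵀ + Q = [32 12; 12 9]
step 0: y = z − H·x̄ = [4]
step 0: S = H·P̄·Hᵀ + R = [189]
step 0: K = P̄·Hᵀ·S⁻¹ = [-68/189; -13/63]
step 0: x' = x̄ + K·y = [862/189, -52/63]
step 0: P' = (I − K·H)·P̄ = [1424/189 -128/63; -128/63 20/21]
step 1: x̄ = F·x = [46/3, 1724/189]
step 1: P̄ = F·P·Fᵀ + Q = [98 160/3; 160/3 5885/189]
step 1: y = z − H·x̄ = [2501/63]
step 1: S = H·P̄·Hᵀ + R = [14747/21]
step 1: K = P̄·Hᵀ·S⁻¹ = [-5418/14747; -9245/44241]
step 1: x' = x̄ + K·y = [33104/44241, 36541/44241]
step 1: P' = (I − K·H)·P̄ = [47362/14747 -25690/44241; -25690/44241 20890/44241]
step 2: x̄ = F·x = [26230/44241, 66208/44241]
step 2: P̄ = F·P·Fᵀ + Q = [1759096/44241 955276/44241; 955276/44241 204195/14747]
step 2: y = z − H·x̄ = [92131/44241]
step 2: S = H·P̄·Hᵀ + R = [13180981/44241]
step 2: K = P̄·Hᵀ·S⁻¹ = [-4624924/13180981; -2793031/13180981]
step 2: x' = x̄ + K·y = [-1816454/13180981, 13909307/13180981]
step 2: P' = (I − K·H)·P̄ = [40611400/13180981 -7370568/13180981; -7370568/13180981 18542692/39542943]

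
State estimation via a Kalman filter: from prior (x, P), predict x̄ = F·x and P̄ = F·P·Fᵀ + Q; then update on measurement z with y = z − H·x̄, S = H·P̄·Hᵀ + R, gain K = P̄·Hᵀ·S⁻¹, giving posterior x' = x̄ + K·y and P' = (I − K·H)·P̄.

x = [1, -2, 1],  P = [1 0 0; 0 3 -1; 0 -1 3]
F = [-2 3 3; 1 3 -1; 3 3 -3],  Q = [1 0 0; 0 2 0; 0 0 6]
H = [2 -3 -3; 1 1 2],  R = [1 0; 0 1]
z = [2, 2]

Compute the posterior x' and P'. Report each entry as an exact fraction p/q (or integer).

x' = [133906/99759, -7885/99759, 10613/33253]
P' = [254488/299277 380789/299277 -79741/99759; 380789/299277 819934/299277 -188534/99759; -79741/99759 -188534/99759 46678/33253]

x̄ = F·x = [-5, -6, -6]
P̄ = F·P·Fᵀ + Q = [41 10 -6; 10 39 51; -6 51 87]
y = z − H·x̄ = [-24, 25]
S = H·P̄·Hᵀ + R = [2169 -1032; -1032 629]
K = P̄·Hᵀ·S⁻¹ = [84278/299277 52277/99759; -1418/299277 23173/99759; -13982/99759 3931/33253]
x' = x̄ + K·y = [133906/99759, -7885/99759, 10613/33253]
P' = (I − K·H)·P̄ = [254488/299277 380789/299277 -79741/99759; 380789/299277 819934/299277 -188534/99759; -79741/99759 -188534/99759 46678/33253]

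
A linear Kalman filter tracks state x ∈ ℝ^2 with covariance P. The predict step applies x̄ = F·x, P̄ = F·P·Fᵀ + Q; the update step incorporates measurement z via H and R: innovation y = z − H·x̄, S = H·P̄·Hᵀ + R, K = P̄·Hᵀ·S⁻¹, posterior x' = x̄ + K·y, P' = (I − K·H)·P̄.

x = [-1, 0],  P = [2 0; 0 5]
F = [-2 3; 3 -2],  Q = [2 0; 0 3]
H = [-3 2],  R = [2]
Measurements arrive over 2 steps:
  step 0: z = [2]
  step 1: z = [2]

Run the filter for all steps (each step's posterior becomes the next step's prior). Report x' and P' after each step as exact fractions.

step 0: x̄ = F·x = [2, -3]
step 0: P̄ = F·P·Fᵀ + Q = [55 -42; -42 41]
step 0: y = z − H·x̄ = [14]
step 0: S = H·P̄·Hᵀ + R = [1165]
step 0: K = P̄·Hᵀ·S⁻¹ = [-249/1165; 208/1165]
step 0: x' = x̄ + K·y = [-1156/1165, -583/1165]
step 0: P' = (I − K·H)·P̄ = [2074/1165 2862/1165; 2862/1165 4501/1165]
step 1: x̄ = F·x = [563/1165, -2302/1165]
step 1: P̄ = F·P·Fᵀ + Q = [16791/1165 -2244/1165; -2244/1165 5821/1165]
step 1: y = z − H·x̄ = [8623/1165]
step 1: S = H·P̄·Hᵀ + R = [203661/1165]
step 1: K = P̄·Hᵀ·S⁻¹ = [-18287/67887; 18374/203661]
step 1: x' = x̄ + K·y = [-102548/67887, -266428/203661]
step 1: P' = (I − K·H)·P̄ = [39098/22629 157654/67887; 157654/67887 727817/203661]

step 0: x' = [-1156/1165, -583/1165], P' = [2074/1165 2862/1165; 2862/1165 4501/1165]
step 1: x' = [-102548/67887, -266428/203661], P' = [39098/22629 157654/67887; 157654/67887 727817/203661]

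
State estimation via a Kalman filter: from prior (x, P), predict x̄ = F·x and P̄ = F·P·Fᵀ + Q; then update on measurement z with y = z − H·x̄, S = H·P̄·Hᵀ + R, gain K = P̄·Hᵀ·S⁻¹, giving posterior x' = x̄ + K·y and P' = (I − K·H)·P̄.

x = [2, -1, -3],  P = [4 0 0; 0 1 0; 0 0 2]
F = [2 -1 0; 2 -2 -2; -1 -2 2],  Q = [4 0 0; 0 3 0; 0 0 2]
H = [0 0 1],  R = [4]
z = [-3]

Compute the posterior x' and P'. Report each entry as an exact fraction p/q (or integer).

x̄ = F·x = [5, 12, -6]
P̄ = F·P·Fᵀ + Q = [21 18 -6; 18 31 -12; -6 -12 18]
y = z − H·x̄ = [3]
S = H·P̄·Hᵀ + R = [22]
K = P̄·Hᵀ·S⁻¹ = [-3/11; -6/11; 9/11]
x' = x̄ + K·y = [46/11, 114/11, -39/11]
P' = (I − K·H)·P̄ = [213/11 162/11 -12/11; 162/11 269/11 -24/11; -12/11 -24/11 36/11]

x' = [46/11, 114/11, -39/11]
P' = [213/11 162/11 -12/11; 162/11 269/11 -24/11; -12/11 -24/11 36/11]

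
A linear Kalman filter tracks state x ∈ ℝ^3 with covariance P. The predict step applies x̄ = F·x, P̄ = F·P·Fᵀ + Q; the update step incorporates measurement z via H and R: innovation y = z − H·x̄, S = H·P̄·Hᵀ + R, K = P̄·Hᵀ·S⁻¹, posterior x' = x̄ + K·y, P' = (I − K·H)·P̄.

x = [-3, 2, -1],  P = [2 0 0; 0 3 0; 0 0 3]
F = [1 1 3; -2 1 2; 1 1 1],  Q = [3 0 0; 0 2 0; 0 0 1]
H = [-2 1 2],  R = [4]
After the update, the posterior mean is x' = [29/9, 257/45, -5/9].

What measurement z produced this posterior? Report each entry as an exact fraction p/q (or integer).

x̄ = F·x = [-4, 6, -2]
P̄ = F·P·Fᵀ + Q = [35 17 14; 17 25 5; 14 5 9]
S = H·P̄·Hᵀ + R = [45]
K = P̄·Hᵀ·S⁻¹ = [-5/9; 1/45; -1/9]
x' − x̄ = [65/9, -13/45, 13/9] = K·y
y = (KᵀK)⁻¹·Kᵀ·(x' − x̄) = [-13]
z = y + H·x̄ = [-13] + [10] = [-3]

z = [-3]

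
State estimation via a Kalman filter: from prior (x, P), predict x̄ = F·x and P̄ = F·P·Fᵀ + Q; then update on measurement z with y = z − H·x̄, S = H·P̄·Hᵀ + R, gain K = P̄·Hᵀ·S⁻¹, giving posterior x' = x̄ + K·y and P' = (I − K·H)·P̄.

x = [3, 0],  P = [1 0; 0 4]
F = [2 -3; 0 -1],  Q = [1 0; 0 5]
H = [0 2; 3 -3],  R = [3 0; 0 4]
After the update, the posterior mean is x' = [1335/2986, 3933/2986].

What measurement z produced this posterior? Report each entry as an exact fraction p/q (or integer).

z = [3, -3]

x̄ = F·x = [6, 0]
P̄ = F·P·Fᵀ + Q = [41 12; 12 9]
S = H·P̄·Hᵀ + R = [39 18; 18 238]
K = P̄·Hᵀ·S⁻¹ = [691/1493 987/2986; 687/1493 9/2986]
x' − x̄ = [-16581/2986, 3933/2986] = K·y
y = (KᵀK)⁻¹·Kᵀ·(x' − x̄) = [3, -21]
z = y + H·x̄ = [3, -21] + [0, 18] = [3, -3]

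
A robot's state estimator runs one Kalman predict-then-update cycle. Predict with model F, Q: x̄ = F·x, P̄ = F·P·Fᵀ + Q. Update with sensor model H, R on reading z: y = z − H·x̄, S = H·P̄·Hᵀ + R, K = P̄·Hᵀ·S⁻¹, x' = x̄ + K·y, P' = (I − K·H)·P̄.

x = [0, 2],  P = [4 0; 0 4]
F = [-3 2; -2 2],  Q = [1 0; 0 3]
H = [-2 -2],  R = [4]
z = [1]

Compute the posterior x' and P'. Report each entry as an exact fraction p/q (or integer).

x' = [-229/338, 77/338]
P' = [308/169 -215/169; -215/169 290/169]

x̄ = F·x = [4, 4]
P̄ = F·P·Fᵀ + Q = [53 40; 40 35]
y = z − H·x̄ = [17]
S = H·P̄·Hᵀ + R = [676]
K = P̄·Hᵀ·S⁻¹ = [-93/338; -75/338]
x' = x̄ + K·y = [-229/338, 77/338]
P' = (I − K·H)·P̄ = [308/169 -215/169; -215/169 290/169]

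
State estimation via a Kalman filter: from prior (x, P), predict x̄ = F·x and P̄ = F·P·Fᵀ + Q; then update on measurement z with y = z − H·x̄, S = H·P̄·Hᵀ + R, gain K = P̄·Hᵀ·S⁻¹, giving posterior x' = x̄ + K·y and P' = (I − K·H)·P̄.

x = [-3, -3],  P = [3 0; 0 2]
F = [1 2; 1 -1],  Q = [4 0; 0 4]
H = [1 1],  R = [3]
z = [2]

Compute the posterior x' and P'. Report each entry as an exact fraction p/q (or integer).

x' = [-71/25, 88/25]
P' = [179/25 -137/25; -137/25 161/25]

x̄ = F·x = [-9, 0]
P̄ = F·P·Fᵀ + Q = [15 -1; -1 9]
y = z − H·x̄ = [11]
S = H·P̄·Hᵀ + R = [25]
K = P̄·Hᵀ·S⁻¹ = [14/25; 8/25]
x' = x̄ + K·y = [-71/25, 88/25]
P' = (I − K·H)·P̄ = [179/25 -137/25; -137/25 161/25]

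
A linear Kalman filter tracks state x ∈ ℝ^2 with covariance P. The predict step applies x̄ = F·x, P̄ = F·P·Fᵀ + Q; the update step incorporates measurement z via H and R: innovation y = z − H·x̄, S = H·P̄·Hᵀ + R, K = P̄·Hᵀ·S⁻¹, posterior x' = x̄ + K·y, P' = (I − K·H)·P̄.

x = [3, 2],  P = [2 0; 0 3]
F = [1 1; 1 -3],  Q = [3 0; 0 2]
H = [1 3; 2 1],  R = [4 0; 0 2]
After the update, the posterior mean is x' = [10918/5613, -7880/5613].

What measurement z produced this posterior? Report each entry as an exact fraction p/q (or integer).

x̄ = F·x = [5, -3]
P̄ = F·P·Fᵀ + Q = [8 -7; -7 31]
S = H·P̄·Hᵀ + R = [249 60; 60 37]
K = P̄·Hᵀ·S⁻¹ = [-1021/5613 1007/1871; 2162/5613 -309/1871]
x' − x̄ = [-17147/5613, 8959/5613] = K·y
y = (KᵀK)⁻¹·Kᵀ·(x' − x̄) = [2, -5]
z = y + H·x̄ = [2, -5] + [-4, 7] = [-2, 2]

z = [-2, 2]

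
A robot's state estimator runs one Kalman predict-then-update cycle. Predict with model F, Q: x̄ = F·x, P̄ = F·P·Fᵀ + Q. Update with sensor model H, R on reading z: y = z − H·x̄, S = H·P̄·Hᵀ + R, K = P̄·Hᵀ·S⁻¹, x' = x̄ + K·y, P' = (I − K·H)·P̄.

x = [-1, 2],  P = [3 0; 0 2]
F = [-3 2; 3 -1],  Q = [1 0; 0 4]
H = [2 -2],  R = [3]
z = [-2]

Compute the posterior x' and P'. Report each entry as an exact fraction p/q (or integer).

x' = [205/527, 693/527]
P' = [1016/527 815/527; 815/527 1007/527]

x̄ = F·x = [7, -5]
P̄ = F·P·Fᵀ + Q = [36 -31; -31 33]
y = z − H·x̄ = [-26]
S = H·P̄·Hᵀ + R = [527]
K = P̄·Hᵀ·S⁻¹ = [134/527; -128/527]
x' = x̄ + K·y = [205/527, 693/527]
P' = (I − K·H)·P̄ = [1016/527 815/527; 815/527 1007/527]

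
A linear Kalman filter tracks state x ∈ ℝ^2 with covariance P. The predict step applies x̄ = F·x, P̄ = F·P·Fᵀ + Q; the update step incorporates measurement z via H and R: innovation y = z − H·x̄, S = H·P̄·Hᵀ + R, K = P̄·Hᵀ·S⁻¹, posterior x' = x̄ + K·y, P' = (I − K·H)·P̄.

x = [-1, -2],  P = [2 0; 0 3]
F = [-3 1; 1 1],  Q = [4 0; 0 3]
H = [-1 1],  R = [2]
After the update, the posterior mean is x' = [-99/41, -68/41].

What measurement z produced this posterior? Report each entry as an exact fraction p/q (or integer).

z = [1]

x̄ = F·x = [1, -3]
P̄ = F·P·Fᵀ + Q = [25 -3; -3 8]
S = H·P̄·Hᵀ + R = [41]
K = P̄·Hᵀ·S⁻¹ = [-28/41; 11/41]
x' − x̄ = [-140/41, 55/41] = K·y
y = (KᵀK)⁻¹·Kᵀ·(x' − x̄) = [5]
z = y + H·x̄ = [5] + [-4] = [1]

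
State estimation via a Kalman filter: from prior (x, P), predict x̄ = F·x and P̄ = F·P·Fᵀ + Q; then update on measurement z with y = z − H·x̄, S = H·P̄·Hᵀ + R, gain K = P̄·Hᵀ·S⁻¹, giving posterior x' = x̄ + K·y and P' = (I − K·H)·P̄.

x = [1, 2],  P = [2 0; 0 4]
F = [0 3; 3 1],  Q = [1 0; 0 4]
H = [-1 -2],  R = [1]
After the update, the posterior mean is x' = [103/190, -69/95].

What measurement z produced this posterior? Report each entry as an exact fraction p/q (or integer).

z = [1]

x̄ = F·x = [6, 5]
P̄ = F·P·Fᵀ + Q = [37 12; 12 26]
S = H·P̄·Hᵀ + R = [190]
K = P̄·Hᵀ·S⁻¹ = [-61/190; -32/95]
x' − x̄ = [-1037/190, -544/95] = K·y
y = (KᵀK)⁻¹·Kᵀ·(x' − x̄) = [17]
z = y + H·x̄ = [17] + [-16] = [1]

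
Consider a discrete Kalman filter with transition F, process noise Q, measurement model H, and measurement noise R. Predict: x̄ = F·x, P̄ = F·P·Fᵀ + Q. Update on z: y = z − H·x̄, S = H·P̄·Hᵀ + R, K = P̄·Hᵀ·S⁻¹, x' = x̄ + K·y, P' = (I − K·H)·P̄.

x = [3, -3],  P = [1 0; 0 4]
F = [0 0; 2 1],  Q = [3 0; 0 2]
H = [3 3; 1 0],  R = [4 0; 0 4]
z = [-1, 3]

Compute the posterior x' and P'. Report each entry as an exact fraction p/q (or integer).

x̄ = F·x = [0, 3]
P̄ = F·P·Fᵀ + Q = [3 0; 0 10]
y = z − H·x̄ = [-10, 3]
S = H·P̄·Hᵀ + R = [121 9; 9 7]
K = P̄·Hᵀ·S⁻¹ = [18/383 141/383; 105/383 -135/383]
x' = x̄ + K·y = [243/383, -306/383]
P' = (I − K·H)·P̄ = [564/383 -540/383; -540/383 680/383]

x' = [243/383, -306/383]
P' = [564/383 -540/383; -540/383 680/383]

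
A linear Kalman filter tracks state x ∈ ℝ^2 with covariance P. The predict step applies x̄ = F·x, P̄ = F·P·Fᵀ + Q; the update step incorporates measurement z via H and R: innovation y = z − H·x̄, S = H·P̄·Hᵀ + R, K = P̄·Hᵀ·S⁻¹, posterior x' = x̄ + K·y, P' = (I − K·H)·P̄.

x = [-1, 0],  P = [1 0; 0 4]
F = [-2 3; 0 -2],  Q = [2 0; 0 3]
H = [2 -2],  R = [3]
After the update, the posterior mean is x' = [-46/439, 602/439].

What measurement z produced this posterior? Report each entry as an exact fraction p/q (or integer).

z = [-3]

x̄ = F·x = [2, 0]
P̄ = F·P·Fᵀ + Q = [42 -24; -24 19]
S = H·P̄·Hᵀ + R = [439]
K = P̄·Hᵀ·S⁻¹ = [132/439; -86/439]
x' − x̄ = [-924/439, 602/439] = K·y
y = (KᵀK)⁻¹·Kᵀ·(x' − x̄) = [-7]
z = y + H·x̄ = [-7] + [4] = [-3]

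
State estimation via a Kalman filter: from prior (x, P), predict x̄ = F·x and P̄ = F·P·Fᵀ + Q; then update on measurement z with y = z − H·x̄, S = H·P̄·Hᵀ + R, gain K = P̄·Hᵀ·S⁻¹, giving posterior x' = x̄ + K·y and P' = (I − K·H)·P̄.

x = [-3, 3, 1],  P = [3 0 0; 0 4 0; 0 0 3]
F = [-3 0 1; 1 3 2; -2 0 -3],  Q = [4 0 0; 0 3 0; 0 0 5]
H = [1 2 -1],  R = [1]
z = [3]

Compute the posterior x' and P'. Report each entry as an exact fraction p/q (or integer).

x̄ = F·x = [10, 8, 3]
P̄ = F·P·Fᵀ + Q = [34 -3 9; -3 54 -24; 9 -24 44]
y = z − H·x̄ = [-20]
S = H·P̄·Hᵀ + R = [361]
K = P̄·Hᵀ·S⁻¹ = [1/19; 129/361; -83/361]
x' = x̄ + K·y = [170/19, 308/361, 2743/361]
P' = (I − K·H)·P̄ = [33 -186/19 254/19; -186/19 2853/361 2043/361; 254/19 2043/361 8995/361]

x' = [170/19, 308/361, 2743/361]
P' = [33 -186/19 254/19; -186/19 2853/361 2043/361; 254/19 2043/361 8995/361]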